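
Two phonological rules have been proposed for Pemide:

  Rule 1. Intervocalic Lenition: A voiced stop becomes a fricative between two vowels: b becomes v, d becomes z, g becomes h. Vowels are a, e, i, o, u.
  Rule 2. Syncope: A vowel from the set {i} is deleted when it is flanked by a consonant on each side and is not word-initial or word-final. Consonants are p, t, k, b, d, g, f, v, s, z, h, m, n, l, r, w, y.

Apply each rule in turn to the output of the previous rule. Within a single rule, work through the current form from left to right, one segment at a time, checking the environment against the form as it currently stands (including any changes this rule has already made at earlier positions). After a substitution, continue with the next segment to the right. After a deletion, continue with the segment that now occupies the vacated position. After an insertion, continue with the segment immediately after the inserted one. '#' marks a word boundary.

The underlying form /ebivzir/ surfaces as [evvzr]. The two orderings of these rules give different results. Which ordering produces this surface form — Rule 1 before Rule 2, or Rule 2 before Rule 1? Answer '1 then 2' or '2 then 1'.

Order 1 then 2:
  1 Intervocalic Lenition: [ebivzir] → [evivzir]
  2 Syncope: [evivzir] → [evvzr]
  result: [evvzr]
Order 2 then 1:
  2 Syncope: [ebivzir] → [ebvzr]
  1 Intervocalic Lenition: no change — [ebvzr]
  result: [ebvzr]

1 then 2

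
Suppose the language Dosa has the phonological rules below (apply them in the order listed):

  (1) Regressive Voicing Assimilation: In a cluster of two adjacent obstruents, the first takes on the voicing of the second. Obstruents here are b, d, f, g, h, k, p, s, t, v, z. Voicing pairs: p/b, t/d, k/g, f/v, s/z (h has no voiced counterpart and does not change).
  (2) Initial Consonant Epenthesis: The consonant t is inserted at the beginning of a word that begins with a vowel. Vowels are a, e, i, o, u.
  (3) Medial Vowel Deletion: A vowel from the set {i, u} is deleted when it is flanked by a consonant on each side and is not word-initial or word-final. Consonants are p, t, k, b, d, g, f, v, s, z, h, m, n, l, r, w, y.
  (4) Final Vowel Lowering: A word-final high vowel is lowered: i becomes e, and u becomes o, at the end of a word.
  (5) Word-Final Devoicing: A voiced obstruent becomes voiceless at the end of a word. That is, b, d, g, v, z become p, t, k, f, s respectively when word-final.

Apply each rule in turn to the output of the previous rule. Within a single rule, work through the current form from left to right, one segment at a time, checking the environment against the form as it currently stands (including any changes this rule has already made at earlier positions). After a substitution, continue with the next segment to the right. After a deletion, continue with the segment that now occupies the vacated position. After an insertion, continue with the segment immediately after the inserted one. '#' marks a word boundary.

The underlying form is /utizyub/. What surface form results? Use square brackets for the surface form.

(1) Regressive Voicing Assimilation: no change — [utizyub]
(2) Initial Consonant Epenthesis: [utizyub] → [tutizyub]
(3) Medial Vowel Deletion: [tutizyub] → [ttzyb]
(4) Final Vowel Lowering: no change — [ttzyb]
(5) Word-Final Devoicing: [ttzyb] → [ttzyp]

[ttzyp]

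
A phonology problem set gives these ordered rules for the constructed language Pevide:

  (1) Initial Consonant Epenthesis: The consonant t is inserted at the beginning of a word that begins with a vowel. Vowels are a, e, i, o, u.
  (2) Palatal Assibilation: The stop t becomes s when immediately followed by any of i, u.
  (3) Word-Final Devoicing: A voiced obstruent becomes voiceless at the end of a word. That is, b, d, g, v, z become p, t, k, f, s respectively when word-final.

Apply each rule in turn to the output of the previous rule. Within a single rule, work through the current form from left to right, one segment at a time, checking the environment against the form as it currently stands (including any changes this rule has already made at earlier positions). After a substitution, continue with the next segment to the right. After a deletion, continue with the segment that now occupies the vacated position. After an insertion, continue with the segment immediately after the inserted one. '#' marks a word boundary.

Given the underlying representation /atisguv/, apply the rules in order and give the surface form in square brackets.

[tasisguf]

(1) Initial Consonant Epenthesis: [atisguv] → [tatisguv]
(2) Palatal Assibilation: [tatisguv] → [tasisguv]
(3) Word-Final Devoicing: [tasisguv] → [tasisguf]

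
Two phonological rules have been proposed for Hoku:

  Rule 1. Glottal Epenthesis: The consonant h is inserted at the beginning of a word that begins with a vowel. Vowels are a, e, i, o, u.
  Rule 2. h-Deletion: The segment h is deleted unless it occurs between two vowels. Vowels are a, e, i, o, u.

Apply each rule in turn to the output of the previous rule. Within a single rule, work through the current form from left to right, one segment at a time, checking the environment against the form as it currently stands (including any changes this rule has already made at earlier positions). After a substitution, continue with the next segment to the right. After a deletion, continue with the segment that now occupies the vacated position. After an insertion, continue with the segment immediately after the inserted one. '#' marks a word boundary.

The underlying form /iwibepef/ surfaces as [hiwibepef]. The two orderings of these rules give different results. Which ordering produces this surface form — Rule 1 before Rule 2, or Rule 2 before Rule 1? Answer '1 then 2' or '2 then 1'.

2 then 1

Order 1 then 2:
  1 Glottal Epenthesis: [iwibepef] → [hiwibepef]
  2 h-Deletion: [hiwibepef] → [iwibepef]
  result: [iwibepef]
Order 2 then 1:
  2 h-Deletion: no change — [iwibepef]
  1 Glottal Epenthesis: [iwibepef] → [hiwibepef]
  result: [hiwibepef]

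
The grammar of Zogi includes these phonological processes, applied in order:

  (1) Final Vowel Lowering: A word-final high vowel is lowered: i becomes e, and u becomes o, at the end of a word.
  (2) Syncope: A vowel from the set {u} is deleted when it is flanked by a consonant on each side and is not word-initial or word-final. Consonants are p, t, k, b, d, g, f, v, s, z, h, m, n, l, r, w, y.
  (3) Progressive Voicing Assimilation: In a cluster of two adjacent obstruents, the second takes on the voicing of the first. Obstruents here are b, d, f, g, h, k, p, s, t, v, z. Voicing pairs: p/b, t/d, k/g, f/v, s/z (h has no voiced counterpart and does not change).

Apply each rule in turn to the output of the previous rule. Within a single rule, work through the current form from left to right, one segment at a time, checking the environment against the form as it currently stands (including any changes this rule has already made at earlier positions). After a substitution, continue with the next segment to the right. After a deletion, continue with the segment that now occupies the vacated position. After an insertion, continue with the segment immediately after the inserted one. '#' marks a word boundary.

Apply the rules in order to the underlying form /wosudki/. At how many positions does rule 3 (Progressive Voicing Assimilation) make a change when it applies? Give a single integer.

1

(1) Final Vowel Lowering: [wosudki] → [wosudke]
(2) Syncope: [wosudke] → [wosdke]
(3) Progressive Voicing Assimilation: [wosdke] → [wostke]
Rule 3 changed 1 position(s).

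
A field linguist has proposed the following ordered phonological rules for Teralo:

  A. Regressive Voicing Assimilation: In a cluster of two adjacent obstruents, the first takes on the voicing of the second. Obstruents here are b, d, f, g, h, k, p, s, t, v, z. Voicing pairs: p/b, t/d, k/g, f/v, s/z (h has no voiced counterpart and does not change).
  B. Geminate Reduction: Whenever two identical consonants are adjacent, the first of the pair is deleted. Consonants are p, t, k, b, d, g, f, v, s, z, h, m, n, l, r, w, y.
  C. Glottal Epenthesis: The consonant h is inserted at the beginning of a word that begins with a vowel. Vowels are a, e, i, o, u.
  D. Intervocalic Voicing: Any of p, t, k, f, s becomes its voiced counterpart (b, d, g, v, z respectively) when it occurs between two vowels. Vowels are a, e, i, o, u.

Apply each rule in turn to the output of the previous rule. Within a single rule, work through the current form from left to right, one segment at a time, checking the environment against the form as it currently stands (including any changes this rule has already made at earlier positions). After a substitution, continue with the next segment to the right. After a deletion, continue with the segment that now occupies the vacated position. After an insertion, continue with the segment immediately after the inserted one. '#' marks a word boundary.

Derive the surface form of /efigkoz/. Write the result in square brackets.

[hevigoz]

A Regressive Voicing Assimilation: [efigkoz] → [efikkoz]
B Geminate Reduction: [efikkoz] → [efikoz]
C Glottal Epenthesis: [efikoz] → [hefikoz]
D Intervocalic Voicing: [hefikoz] → [hevigoz]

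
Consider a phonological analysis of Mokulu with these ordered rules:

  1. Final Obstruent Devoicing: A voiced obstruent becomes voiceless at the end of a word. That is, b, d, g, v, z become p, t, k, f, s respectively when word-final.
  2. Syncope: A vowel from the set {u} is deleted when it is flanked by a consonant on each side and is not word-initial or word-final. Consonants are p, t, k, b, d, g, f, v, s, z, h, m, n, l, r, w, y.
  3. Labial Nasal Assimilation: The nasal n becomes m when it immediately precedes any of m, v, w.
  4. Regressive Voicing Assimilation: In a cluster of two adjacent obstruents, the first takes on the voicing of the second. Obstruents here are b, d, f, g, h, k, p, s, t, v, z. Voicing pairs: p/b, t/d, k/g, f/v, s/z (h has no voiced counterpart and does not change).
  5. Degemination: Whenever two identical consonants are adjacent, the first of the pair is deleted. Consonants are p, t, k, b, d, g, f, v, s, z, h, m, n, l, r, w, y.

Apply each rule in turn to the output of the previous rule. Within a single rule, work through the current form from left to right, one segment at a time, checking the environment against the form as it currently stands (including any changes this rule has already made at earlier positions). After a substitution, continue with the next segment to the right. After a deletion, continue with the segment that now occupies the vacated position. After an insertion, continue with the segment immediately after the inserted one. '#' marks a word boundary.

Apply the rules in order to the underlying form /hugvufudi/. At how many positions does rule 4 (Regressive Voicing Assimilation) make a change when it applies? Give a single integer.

1 Final Obstruent Devoicing: no change — [hugvufudi]
2 Syncope: [hugvufudi] → [hgvfdi]
3 Labial Nasal Assimilation: no change — [hgvfdi]
4 Regressive Voicing Assimilation: [hgvfdi] → [hgfvdi]
5 Degemination: no change — [hgfvdi]
Rule 4 changed 2 position(s).

2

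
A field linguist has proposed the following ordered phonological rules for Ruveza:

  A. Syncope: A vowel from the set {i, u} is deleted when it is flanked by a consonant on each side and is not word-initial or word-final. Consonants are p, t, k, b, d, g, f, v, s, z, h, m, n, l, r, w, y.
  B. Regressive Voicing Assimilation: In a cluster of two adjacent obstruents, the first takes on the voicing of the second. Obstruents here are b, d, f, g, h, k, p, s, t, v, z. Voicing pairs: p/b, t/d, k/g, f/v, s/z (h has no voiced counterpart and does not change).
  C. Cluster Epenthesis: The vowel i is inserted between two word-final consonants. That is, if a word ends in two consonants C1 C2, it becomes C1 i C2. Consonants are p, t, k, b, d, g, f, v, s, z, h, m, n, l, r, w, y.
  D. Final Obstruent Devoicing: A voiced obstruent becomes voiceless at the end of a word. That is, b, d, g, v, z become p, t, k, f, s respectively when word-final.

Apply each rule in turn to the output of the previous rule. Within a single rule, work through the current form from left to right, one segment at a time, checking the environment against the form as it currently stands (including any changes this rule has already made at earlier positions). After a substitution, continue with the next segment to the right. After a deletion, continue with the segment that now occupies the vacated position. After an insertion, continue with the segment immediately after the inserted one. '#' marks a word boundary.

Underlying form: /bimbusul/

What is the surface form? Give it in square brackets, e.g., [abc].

[bmpsil]

A Syncope: [bimbusul] → [bmbsl]
B Regressive Voicing Assimilation: [bmbsl] → [bmpsl]
C Cluster Epenthesis: [bmpsl] → [bmpsil]
D Final Obstruent Devoicing: no change — [bmpsil]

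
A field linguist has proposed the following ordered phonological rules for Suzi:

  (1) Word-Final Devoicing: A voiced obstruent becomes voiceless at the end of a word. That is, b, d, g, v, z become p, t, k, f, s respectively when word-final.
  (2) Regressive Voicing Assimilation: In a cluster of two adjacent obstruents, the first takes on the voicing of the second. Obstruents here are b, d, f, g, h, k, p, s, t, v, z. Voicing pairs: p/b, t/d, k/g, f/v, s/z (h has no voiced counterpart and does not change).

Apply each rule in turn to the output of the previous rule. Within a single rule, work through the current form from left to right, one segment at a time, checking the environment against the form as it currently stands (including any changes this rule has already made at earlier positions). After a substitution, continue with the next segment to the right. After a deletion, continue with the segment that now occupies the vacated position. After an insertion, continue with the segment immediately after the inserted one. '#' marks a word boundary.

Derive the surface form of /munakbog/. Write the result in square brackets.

[munagbok]

(1) Word-Final Devoicing: [munakbog] → [munakbok]
(2) Regressive Voicing Assimilation: [munakbok] → [munagbok]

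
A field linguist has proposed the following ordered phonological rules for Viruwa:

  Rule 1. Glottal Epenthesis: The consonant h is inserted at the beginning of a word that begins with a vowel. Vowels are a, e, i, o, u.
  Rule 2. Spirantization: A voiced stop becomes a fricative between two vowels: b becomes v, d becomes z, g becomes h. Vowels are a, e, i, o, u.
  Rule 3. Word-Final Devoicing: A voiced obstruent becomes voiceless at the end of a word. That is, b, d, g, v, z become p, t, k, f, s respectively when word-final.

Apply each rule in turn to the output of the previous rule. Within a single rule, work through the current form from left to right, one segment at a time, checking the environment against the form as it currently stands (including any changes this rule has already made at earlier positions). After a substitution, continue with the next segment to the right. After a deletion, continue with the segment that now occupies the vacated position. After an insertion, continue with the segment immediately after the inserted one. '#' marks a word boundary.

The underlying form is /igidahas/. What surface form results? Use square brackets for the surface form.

[hihizahas]

Rule 1 Glottal Epenthesis: [igidahas] → [higidahas]
Rule 2 Spirantization: [higidahas] → [hihizahas]
Rule 3 Word-Final Devoicing: no change — [hihizahas]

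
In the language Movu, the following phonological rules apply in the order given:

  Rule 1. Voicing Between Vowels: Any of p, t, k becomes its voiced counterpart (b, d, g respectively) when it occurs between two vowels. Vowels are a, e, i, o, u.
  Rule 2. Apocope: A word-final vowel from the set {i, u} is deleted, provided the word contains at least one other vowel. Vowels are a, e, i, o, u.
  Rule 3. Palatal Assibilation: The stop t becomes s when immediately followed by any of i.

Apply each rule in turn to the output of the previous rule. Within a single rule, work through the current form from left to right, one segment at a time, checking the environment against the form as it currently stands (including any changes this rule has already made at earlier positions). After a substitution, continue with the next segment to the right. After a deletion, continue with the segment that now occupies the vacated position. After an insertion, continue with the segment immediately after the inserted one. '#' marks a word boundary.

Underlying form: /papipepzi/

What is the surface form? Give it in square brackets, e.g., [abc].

[pabibepz]

Rule 1 Voicing Between Vowels: [papipepzi] → [pabibepzi]
Rule 2 Apocope: [pabibepzi] → [pabibepz]
Rule 3 Palatal Assibilation: no change — [pabibepz]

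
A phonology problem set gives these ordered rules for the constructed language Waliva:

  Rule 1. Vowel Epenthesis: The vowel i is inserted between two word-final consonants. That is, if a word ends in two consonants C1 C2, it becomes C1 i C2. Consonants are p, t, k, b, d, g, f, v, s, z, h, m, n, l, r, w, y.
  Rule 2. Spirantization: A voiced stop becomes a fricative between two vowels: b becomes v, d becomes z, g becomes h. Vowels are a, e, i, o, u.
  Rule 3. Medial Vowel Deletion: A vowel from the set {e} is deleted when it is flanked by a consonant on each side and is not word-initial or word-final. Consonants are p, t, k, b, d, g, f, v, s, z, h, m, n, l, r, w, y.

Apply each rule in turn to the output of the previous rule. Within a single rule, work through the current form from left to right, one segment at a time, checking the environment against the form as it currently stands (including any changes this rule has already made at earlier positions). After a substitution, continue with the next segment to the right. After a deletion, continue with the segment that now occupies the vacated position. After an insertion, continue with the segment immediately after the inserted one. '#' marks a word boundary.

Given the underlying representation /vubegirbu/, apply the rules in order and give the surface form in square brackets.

[vuvhirbu]

Rule 1 Vowel Epenthesis: no change — [vubegirbu]
Rule 2 Spirantization: [vubegirbu] → [vuvehirbu]
Rule 3 Medial Vowel Deletion: [vuvehirbu] → [vuvhirbu]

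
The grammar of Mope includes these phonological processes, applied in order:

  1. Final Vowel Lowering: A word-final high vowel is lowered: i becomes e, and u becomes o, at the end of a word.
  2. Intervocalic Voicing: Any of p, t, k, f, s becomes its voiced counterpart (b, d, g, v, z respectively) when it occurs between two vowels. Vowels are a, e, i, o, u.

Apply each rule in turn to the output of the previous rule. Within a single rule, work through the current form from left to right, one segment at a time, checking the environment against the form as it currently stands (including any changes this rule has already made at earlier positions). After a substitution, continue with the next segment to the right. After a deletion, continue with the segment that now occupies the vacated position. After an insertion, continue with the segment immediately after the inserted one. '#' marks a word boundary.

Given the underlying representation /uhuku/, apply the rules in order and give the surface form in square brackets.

[uhugo]

1 Final Vowel Lowering: [uhuku] → [uhuko]
2 Intervocalic Voicing: [uhuko] → [uhugo]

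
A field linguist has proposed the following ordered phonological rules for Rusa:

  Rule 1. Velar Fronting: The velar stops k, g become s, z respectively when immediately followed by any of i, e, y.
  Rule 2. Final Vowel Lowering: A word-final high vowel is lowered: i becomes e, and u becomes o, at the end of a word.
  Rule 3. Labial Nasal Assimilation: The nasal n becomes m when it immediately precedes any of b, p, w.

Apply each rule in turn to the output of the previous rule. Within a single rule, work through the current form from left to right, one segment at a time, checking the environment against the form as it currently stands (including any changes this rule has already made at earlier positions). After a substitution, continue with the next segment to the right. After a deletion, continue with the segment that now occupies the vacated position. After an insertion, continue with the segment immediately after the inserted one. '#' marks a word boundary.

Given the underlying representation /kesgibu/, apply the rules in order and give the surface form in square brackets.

Rule 1 Velar Fronting: [kesgibu] → [seszibu]
Rule 2 Final Vowel Lowering: [seszibu] → [seszibo]
Rule 3 Labial Nasal Assimilation: no change — [seszibo]

[seszibo]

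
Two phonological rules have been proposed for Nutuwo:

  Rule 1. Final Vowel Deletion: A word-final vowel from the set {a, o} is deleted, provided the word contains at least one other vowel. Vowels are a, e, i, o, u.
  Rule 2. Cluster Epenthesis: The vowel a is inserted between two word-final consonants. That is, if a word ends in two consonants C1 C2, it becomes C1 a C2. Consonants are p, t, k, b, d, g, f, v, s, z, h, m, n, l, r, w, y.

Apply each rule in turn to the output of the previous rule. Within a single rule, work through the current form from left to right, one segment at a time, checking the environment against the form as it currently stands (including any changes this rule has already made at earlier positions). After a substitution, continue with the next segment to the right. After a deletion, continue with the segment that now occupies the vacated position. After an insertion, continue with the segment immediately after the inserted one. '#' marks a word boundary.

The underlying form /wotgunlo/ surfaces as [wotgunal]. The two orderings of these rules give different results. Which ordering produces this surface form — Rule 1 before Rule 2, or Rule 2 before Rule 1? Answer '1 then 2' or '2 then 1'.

1 then 2

Order 1 then 2:
  1 Final Vowel Deletion: [wotgunlo] → [wotgunl]
  2 Cluster Epenthesis: [wotgunl] → [wotgunal]
  result: [wotgunal]
Order 2 then 1:
  2 Cluster Epenthesis: no change — [wotgunlo]
  1 Final Vowel Deletion: [wotgunlo] → [wotgunl]
  result: [wotgunl]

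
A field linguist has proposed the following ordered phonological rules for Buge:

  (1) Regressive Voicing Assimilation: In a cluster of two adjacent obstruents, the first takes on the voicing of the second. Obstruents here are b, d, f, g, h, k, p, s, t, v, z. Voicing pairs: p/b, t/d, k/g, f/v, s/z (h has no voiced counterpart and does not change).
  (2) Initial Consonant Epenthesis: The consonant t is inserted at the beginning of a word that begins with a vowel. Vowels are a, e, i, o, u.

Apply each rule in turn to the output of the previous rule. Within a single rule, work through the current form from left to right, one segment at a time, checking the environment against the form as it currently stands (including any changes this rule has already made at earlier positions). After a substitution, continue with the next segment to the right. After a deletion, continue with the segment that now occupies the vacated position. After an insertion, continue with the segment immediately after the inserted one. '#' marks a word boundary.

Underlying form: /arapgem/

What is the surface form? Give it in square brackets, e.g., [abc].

(1) Regressive Voicing Assimilation: [arapgem] → [arabgem]
(2) Initial Consonant Epenthesis: [arabgem] → [tarabgem]

[tarabgem]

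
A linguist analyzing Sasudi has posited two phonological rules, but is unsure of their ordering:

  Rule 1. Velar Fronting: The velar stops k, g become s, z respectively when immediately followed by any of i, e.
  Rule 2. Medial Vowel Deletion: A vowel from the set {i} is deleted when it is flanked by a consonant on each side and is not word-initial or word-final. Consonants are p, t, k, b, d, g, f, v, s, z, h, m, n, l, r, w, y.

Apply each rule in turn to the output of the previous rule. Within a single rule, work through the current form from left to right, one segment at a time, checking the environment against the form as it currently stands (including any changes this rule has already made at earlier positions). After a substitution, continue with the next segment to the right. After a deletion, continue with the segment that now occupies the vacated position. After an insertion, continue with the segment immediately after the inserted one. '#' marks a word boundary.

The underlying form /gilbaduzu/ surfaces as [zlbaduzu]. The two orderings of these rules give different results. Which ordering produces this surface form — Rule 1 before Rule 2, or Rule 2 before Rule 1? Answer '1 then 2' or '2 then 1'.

1 then 2

Order 1 then 2:
  1 Velar Fronting: [gilbaduzu] → [zilbaduzu]
  2 Medial Vowel Deletion: [zilbaduzu] → [zlbaduzu]
  result: [zlbaduzu]
Order 2 then 1:
  2 Medial Vowel Deletion: [gilbaduzu] → [glbaduzu]
  1 Velar Fronting: no change — [glbaduzu]
  result: [glbaduzu]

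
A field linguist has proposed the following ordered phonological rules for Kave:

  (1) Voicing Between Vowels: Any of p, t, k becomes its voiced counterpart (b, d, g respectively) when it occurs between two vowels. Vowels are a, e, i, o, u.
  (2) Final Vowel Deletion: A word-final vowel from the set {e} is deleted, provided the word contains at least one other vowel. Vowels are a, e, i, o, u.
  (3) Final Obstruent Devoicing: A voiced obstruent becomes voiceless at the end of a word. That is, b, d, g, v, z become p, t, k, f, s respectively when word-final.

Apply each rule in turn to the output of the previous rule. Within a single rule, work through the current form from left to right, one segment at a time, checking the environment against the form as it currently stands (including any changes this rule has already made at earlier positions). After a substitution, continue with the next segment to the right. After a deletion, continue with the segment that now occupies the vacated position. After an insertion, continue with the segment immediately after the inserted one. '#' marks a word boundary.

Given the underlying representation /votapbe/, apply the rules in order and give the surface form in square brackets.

[vodapp]

(1) Voicing Between Vowels: [votapbe] → [vodapbe]
(2) Final Vowel Deletion: [vodapbe] → [vodapb]
(3) Final Obstruent Devoicing: [vodapb] → [vodapp]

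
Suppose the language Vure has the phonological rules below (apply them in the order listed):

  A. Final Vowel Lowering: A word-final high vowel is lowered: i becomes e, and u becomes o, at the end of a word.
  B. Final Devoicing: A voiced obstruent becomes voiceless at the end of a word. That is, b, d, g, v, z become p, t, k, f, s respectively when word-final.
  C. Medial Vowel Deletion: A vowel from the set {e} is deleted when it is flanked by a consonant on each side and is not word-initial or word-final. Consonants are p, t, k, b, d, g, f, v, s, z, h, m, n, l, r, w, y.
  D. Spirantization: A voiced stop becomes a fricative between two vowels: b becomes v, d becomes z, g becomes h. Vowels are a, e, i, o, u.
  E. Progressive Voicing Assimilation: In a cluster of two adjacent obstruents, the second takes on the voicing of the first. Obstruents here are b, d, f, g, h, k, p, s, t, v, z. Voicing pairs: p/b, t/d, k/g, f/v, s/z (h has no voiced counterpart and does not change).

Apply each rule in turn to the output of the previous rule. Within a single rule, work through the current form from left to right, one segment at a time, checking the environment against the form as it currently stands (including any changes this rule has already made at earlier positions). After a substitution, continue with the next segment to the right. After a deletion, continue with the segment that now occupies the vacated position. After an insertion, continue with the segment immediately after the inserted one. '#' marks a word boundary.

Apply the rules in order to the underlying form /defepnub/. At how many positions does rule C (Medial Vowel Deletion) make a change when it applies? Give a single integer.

A Final Vowel Lowering: no change — [defepnub]
B Final Devoicing: [defepnub] → [defepnup]
C Medial Vowel Deletion: [defepnup] → [dfpnup]
D Spirantization: no change — [dfpnup]
E Progressive Voicing Assimilation: [dfpnup] → [dvbnup]
Rule C changed 2 position(s).

2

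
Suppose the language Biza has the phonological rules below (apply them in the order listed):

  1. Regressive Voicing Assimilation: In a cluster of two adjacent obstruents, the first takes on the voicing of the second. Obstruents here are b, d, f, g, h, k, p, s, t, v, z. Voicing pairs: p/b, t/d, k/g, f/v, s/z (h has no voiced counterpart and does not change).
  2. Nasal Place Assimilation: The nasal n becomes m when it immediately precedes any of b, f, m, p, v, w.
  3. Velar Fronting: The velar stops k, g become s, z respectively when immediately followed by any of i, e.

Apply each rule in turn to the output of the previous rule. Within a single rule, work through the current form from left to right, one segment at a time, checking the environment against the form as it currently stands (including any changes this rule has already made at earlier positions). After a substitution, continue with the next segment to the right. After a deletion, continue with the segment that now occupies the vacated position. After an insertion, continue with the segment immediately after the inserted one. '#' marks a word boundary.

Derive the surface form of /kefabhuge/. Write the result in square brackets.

[sefaphuze]

1 Regressive Voicing Assimilation: [kefabhuge] → [kefaphuge]
2 Nasal Place Assimilation: no change — [kefaphuge]
3 Velar Fronting: [kefaphuge] → [sefaphuze]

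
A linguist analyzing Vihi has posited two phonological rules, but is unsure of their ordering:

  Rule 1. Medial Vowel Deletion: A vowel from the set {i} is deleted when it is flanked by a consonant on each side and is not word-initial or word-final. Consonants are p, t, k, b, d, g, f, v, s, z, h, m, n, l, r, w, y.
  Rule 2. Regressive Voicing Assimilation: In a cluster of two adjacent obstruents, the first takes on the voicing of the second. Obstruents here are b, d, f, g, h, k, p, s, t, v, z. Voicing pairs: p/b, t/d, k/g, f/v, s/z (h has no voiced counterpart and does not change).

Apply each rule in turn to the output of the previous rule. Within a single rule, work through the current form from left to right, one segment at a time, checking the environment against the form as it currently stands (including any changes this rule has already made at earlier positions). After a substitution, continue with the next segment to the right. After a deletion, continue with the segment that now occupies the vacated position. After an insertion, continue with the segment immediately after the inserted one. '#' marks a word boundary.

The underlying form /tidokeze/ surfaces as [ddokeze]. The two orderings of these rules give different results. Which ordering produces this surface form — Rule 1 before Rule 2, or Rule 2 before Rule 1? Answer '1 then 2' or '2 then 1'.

Order 1 then 2:
  1 Medial Vowel Deletion: [tidokeze] → [tdokeze]
  2 Regressive Voicing Assimilation: [tdokeze] → [ddokeze]
  result: [ddokeze]
Order 2 then 1:
  2 Regressive Voicing Assimilation: no change — [tidokeze]
  1 Medial Vowel Deletion: [tidokeze] → [tdokeze]
  result: [tdokeze]

1 then 2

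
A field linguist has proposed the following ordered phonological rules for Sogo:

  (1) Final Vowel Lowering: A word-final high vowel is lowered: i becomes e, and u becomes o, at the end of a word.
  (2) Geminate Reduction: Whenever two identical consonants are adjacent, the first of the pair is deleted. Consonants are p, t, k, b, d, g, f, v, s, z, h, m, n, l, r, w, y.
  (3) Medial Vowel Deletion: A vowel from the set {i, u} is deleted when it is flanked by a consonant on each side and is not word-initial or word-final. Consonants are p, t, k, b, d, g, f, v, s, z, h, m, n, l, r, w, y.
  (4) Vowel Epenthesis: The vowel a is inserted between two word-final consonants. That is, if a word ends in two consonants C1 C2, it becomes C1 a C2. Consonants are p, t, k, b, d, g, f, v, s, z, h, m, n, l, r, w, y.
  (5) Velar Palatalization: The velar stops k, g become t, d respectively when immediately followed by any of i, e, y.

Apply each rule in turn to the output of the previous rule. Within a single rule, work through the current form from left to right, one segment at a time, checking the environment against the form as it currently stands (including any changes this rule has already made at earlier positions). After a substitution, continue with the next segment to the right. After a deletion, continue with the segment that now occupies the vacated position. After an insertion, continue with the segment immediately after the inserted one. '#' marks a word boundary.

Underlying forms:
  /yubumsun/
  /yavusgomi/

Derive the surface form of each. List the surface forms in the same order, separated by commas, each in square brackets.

[ybmsan], [yavsgome]

/yubumsun/:
  (1) Final Vowel Lowering: no change — [yubumsun]
  (2) Geminate Reduction: no change — [yubumsun]
  (3) Medial Vowel Deletion: [yubumsun] → [ybmsn]
  (4) Vowel Epenthesis: [ybmsn] → [ybmsan]
  (5) Velar Palatalization: no change — [ybmsan]
/yavusgomi/:
  (1) Final Vowel Lowering: [yavusgomi] → [yavusgome]
  (2) Geminate Reduction: no change — [yavusgome]
  (3) Medial Vowel Deletion: [yavusgome] → [yavsgome]
  (4) Vowel Epenthesis: no change — [yavsgome]
  (5) Velar Palatalization: no change — [yavsgome]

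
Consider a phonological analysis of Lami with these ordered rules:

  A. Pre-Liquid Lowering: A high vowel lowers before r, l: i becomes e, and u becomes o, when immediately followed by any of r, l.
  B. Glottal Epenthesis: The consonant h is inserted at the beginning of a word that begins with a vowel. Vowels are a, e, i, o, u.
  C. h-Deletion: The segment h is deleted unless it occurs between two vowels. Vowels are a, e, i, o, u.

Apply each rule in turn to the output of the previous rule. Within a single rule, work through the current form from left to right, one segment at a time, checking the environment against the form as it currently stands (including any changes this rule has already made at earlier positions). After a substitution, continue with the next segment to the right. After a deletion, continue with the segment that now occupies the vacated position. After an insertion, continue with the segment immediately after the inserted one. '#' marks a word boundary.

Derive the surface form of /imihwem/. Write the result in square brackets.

A Pre-Liquid Lowering: no change — [imihwem]
B Glottal Epenthesis: [imihwem] → [himihwem]
C h-Deletion: [himihwem] → [imiwem]

[imiwem]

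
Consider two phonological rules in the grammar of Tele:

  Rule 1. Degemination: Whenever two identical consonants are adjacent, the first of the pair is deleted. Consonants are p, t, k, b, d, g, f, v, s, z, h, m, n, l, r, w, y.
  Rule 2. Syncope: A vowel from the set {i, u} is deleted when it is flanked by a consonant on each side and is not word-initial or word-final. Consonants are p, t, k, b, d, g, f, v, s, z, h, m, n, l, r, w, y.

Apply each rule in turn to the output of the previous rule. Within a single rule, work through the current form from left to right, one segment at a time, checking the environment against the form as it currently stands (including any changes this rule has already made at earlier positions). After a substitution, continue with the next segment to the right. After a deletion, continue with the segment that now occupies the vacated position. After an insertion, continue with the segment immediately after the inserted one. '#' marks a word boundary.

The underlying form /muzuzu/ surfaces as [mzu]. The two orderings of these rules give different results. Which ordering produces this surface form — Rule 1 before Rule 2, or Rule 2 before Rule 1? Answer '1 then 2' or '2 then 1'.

Order 1 then 2:
  1 Degemination: no change — [muzuzu]
  2 Syncope: [muzuzu] → [mzzu]
  result: [mzzu]
Order 2 then 1:
  2 Syncope: [muzuzu] → [mzzu]
  1 Degemination: [mzzu] → [mzu]
  result: [mzu]

2 then 1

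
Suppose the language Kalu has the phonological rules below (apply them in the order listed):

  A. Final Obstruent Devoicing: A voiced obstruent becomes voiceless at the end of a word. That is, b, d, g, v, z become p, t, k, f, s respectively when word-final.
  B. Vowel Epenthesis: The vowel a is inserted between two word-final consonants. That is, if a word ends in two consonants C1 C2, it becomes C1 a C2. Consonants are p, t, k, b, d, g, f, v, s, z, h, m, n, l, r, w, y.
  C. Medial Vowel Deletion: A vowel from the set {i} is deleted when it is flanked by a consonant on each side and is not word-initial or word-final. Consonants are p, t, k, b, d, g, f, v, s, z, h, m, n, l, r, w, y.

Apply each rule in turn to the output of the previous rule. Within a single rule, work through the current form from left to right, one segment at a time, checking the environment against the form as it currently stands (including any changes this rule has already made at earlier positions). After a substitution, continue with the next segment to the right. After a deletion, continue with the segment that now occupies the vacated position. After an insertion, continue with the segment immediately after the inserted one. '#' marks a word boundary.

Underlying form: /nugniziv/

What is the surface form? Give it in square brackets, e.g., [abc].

[nugnzf]

A Final Obstruent Devoicing: [nugniziv] → [nugnizif]
B Vowel Epenthesis: no change — [nugnizif]
C Medial Vowel Deletion: [nugnizif] → [nugnzf]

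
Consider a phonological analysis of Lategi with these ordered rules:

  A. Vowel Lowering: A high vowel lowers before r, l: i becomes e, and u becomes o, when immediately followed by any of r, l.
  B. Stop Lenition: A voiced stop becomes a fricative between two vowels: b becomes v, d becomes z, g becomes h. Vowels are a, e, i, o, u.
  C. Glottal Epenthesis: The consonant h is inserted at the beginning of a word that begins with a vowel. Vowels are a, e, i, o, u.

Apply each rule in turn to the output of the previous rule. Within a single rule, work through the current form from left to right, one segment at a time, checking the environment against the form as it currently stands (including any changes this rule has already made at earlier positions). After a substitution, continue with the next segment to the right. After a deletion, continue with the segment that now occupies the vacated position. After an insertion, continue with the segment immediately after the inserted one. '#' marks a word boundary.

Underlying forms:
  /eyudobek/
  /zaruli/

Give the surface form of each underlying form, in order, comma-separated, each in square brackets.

[heyuzovek], [zaroli]

/eyudobek/:
  A Vowel Lowering: no change — [eyudobek]
  B Stop Lenition: [eyudobek] → [eyuzovek]
  C Glottal Epenthesis: [eyuzovek] → [heyuzovek]
/zaruli/:
  A Vowel Lowering: [zaruli] → [zaroli]
  B Stop Lenition: no change — [zaroli]
  C Glottal Epenthesis: no change — [zaroli]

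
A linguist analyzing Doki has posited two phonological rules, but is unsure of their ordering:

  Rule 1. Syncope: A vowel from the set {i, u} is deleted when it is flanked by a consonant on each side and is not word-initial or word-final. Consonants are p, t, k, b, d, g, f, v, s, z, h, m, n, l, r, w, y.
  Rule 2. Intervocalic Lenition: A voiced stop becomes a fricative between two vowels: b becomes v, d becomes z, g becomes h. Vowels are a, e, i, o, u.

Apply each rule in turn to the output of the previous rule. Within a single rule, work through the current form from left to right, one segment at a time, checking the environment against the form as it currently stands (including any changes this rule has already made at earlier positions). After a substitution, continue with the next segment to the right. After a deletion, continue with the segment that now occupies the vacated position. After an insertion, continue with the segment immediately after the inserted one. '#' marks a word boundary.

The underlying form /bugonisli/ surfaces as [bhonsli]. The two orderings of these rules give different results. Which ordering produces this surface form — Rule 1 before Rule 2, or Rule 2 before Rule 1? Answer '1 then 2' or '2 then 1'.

2 then 1

Order 1 then 2:
  1 Syncope: [bugonisli] → [bgonsli]
  2 Intervocalic Lenition: no change — [bgonsli]
  result: [bgonsli]
Order 2 then 1:
  2 Intervocalic Lenition: [bugonisli] → [buhonisli]
  1 Syncope: [buhonisli] → [bhonsli]
  result: [bhonsli]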